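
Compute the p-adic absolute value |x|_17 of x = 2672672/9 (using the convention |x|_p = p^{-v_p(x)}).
|2672672/9|_17 = 1/83521

Step 1 — compute v_17(x) by factoring powers of 17 out of the numerator and denominator: v_17(2672672/9) = 4. Step 2 — apply |x|_p = p^{-v_p(x)} = 17^{-4} = 1/83521.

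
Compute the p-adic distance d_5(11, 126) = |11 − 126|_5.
d_5(11, 126) = 1/5

Step 1 — x − y = 11 − 126 = -115. Step 2 — v_5(-115) = 1 (factor: -115 = −(5^1 · 23); the sign does not affect v_p). Step 3 — |x − y|_5 = 5^{-1} = 1/5.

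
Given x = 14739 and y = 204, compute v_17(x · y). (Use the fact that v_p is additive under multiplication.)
v_17(3006756) = 4

v_p(x) = 3 (factor: 14739 = 17^3 · 3); v_p(y) = 1 (factor: 204 = 17^1 · 12). Additivity: v_p(xy) = v_p(x) + v_p(y) = 3 + 1 = 4. (Direct check: xy = 3006756 = 17^4 · (36).)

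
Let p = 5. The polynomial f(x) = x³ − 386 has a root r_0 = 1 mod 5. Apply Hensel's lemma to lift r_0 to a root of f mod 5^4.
r_3 = 396 (mod 625)

Hensel: r_{i+1} = r_i − f(r_i)/f′(r_i) mod 5^{i+2}, where f′(x) = 3x². Iterate:
  r_0 = 1 (mod 5)
  r_1 = 21 (mod 25)
  r_2 = 21 (mod 125)
  r_3 = 396 (mod 625)
Final: r = 396 with f(r) ≡ 0 mod 5^4.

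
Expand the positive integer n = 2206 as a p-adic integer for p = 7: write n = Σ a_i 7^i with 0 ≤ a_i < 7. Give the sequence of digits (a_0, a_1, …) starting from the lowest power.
(a_0, a_1, …) = (1, 0, 3, 6)

Repeated division by 7 gives the digits low-to-high: 2206 = 1 + 3·7^2 + 6·7^3. Digit sequence: (1, 0, 3, 6).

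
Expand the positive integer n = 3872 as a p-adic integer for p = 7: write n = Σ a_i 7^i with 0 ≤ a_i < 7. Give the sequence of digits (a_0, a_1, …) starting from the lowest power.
(a_0, a_1, …) = (1, 0, 2, 4, 1)

Repeated division by 7 gives the digits low-to-high: 3872 = 1 + 2·7^2 + 4·7^3 + 1·7^4. Digit sequence: (1, 0, 2, 4, 1).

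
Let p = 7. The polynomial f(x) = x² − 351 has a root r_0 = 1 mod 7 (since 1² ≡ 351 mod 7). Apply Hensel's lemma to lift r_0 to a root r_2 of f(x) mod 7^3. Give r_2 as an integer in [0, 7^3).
r_2 = 127 (mod 343)

Hensel's recurrence: r_{i+1} = r_i − f(r_i)·(f′(r_i))^{-1} mod 7^{i+2}, with f′(x) = 2x. Iterate:
  r_0 = 1 (mod 7)
  r_1 = 29 (mod 49)
  r_2 = 127 (mod 343)
Final: r_2 = 127, and one checks f(r_2) ≡ 0 mod 7^3.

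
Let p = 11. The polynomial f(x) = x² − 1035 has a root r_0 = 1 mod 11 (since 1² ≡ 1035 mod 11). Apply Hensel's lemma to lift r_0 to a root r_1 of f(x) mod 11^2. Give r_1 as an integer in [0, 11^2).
r_1 = 34 (mod 121)

Hensel's recurrence: r_{i+1} = r_i − f(r_i)·(f′(r_i))^{-1} mod 11^{i+2}, with f′(x) = 2x. Iterate:
  r_0 = 1 (mod 11)
  r_1 = 34 (mod 121)
Final: r_1 = 34, and one checks f(r_1) ≡ 0 mod 11^2.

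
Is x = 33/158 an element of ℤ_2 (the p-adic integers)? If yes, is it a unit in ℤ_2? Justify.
x ∉ ℤ_2 (v_2(x) = -1 < 0)

ℤ_2 = {x ∈ ℚ_2 : v_2(x) ≥ 0} and ℤ_2^× = {x ∈ ℤ_2 : v_2(x) = 0}. Here v_2(33/158) = v_2(num) − v_2(den) = -1; compare against these criteria.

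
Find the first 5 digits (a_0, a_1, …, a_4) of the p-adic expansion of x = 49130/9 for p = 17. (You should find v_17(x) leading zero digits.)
(a_0, …, a_4) = (0, 0, 0, 3, 15)

v_17(49130/9) = 3, so a_0 = ... = a_2 = 0. Factor out: x = 17^3 · u with u = 10/9 a unit in ℤ_17. Expand u iteratively via a_{v+i} = u_i mod 17, u_{i+1} = (u_i − a_{v+i})/17:
  u_0 = 10/9;  a_3 = 3;  u_1 = (u_0 − 3)/17 = -1/9
  u_1 = -1/9;  a_4 = 15;  u_2 = (u_1 − 15)/17 = -8/9
Digits: (0, 0, 0, 3, 15).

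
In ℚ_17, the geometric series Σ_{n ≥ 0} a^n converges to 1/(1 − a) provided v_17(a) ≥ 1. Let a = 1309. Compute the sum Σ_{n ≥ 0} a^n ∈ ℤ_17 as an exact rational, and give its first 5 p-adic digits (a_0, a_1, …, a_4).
Σ a^n = 1/(1 − a) = -1/1308;  first 5 digits = (1, 9, 0, 7, 14)

v_17(a) = 1 ≥ 1, so the series converges in ℤ_17 to 1/(1 − a) = 1/(1 − 1309) = -1/1308. Expand this rational in ℤ_17: compute digits iteratively via d_i = x_i mod 17, x_{i+1} = (x_i − d_i)/17. The first 5 digits are (1, 9, 0, 7, 14).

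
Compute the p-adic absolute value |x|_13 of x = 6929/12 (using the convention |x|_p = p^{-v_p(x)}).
|6929/12|_13 = 1/169

Step 1 — compute v_13(x) by factoring powers of 13 out of the numerator and denominator: v_13(6929/12) = 2. Step 2 — apply |x|_p = p^{-v_p(x)} = 13^{-2} = 1/169.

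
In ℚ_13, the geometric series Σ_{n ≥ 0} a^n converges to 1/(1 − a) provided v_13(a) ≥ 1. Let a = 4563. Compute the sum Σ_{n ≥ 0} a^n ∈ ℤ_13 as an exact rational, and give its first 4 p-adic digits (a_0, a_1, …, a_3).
Σ a^n = 1/(1 − a) = -1/4562;  first 4 digits = (1, 0, 1, 2)

v_13(a) = 2 ≥ 1, so the series converges in ℤ_13 to 1/(1 − a) = 1/(1 − 4563) = -1/4562. Expand this rational in ℤ_13: compute digits iteratively via d_i = x_i mod 13, x_{i+1} = (x_i − d_i)/13. The first 4 digits are (1, 0, 1, 2).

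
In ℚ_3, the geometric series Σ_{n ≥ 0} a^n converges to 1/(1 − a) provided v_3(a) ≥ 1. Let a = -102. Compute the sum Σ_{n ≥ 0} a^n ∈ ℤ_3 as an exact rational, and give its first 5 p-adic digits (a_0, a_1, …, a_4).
Σ a^n = 1/(1 − a) = 1/103;  first 5 digits = (1, 2, 1, 2, 1)

v_3(a) = 1 ≥ 1, so the series converges in ℤ_3 to 1/(1 − a) = 1/(1 − (-102)) = 1/103. Expand this rational in ℤ_3: compute digits iteratively via d_i = x_i mod 3, x_{i+1} = (x_i − d_i)/3. The first 5 digits are (1, 2, 1, 2, 1).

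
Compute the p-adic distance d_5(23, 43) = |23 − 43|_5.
d_5(23, 43) = 1/5

Step 1 — x − y = 23 − 43 = -20. Step 2 — v_5(-20) = 1 (factor: -20 = −(5^1 · 4); the sign does not affect v_p). Step 3 — |x − y|_5 = 5^{-1} = 1/5.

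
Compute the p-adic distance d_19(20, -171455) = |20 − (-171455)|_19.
d_19(20, -171455) = 1/6859

Step 1 — x − y = 20 − (-171455) = 171475. Step 2 — v_19(171475) = 3 (factor: 171475 = (19^3 · 25); the sign does not affect v_p). Step 3 — |x − y|_19 = 19^{-3} = 1/6859.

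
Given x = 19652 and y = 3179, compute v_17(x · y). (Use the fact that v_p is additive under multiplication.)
v_17(62473708) = 5

v_p(x) = 3 (factor: 19652 = 17^3 · 4); v_p(y) = 2 (factor: 3179 = 17^2 · 11). Additivity: v_p(xy) = v_p(x) + v_p(y) = 3 + 2 = 5. (Direct check: xy = 62473708 = 17^5 · (44).)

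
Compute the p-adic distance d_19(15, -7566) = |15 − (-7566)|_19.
d_19(15, -7566) = 1/361

Step 1 — x − y = 15 − (-7566) = 7581. Step 2 — v_19(7581) = 2 (factor: 7581 = (19^2 · 21); the sign does not affect v_p). Step 3 — |x − y|_19 = 19^{-2} = 1/361.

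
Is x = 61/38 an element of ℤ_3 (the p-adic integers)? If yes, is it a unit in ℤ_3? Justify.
x ∈ ℤ_3^× (unit); v_3(x) = 0

ℤ_3 = {x ∈ ℚ_3 : v_3(x) ≥ 0} and ℤ_3^× = {x ∈ ℤ_3 : v_3(x) = 0}. Here v_3(61/38) = v_3(num) − v_3(den) = 0; compare against these criteria.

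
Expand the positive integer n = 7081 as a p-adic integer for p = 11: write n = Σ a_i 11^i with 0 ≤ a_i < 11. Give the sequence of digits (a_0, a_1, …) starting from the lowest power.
(a_0, a_1, …) = (8, 5, 3, 5)

Repeated division by 11 gives the digits low-to-high: 7081 = 8 + 5·11^1 + 3·11^2 + 5·11^3. Digit sequence: (8, 5, 3, 5).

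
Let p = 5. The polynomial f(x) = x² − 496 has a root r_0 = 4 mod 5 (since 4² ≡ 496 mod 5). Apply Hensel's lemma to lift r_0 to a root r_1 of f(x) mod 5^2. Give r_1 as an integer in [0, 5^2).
r_1 = 14 (mod 25)

Hensel's recurrence: r_{i+1} = r_i − f(r_i)·(f′(r_i))^{-1} mod 5^{i+2}, with f′(x) = 2x. Iterate:
  r_0 = 4 (mod 5)
  r_1 = 14 (mod 25)
Final: r_1 = 14, and one checks f(r_1) ≡ 0 mod 5^2.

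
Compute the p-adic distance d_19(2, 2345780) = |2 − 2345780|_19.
d_19(2, 2345780) = 1/130321

Step 1 — x − y = 2 − 2345780 = -2345778. Step 2 — v_19(-2345778) = 4 (factor: -2345778 = −(19^4 · 18); the sign does not affect v_p). Step 3 — |x − y|_19 = 19^{-4} = 1/130321.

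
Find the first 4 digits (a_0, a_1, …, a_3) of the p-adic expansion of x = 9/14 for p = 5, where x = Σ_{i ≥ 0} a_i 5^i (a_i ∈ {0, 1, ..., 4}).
(a_0, …, a_3) = (1, 1, 3, 4)

v_5(9/14) = 0 (numerator and denominator both coprime to 5), so x ∈ ℤ_5^×. Compute digits iteratively via a_i = x_i mod 5, x_{i+1} = (x_i − a_i)/5, with x_0 = x:
  x_0 = 9/14;  a_0 = 1;  x_1 = (x_0 − 1)/5 = -1/14
  x_1 = -1/14;  a_1 = 1;  x_2 = (x_1 − 1)/5 = -3/14
  x_2 = -3/14;  a_2 = 3;  x_3 = (x_2 − 3)/5 = -9/14
  x_3 = -9/14;  a_3 = 4;  x_4 = (x_3 − 4)/5 = -13/14
Digits: (1, 1, 3, 4).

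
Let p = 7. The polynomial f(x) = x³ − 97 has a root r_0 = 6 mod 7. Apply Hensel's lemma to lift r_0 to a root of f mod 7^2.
r_1 = 48 (mod 49)

Hensel: r_{i+1} = r_i − f(r_i)/f′(r_i) mod 7^{i+2}, where f′(x) = 3x². Iterate:
  r_0 = 6 (mod 7)
  r_1 = 48 (mod 49)
Final: r = 48 with f(r) ≡ 0 mod 7^2.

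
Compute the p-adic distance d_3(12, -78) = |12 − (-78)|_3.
d_3(12, -78) = 1/9

Step 1 — x − y = 12 − (-78) = 90. Step 2 — v_3(90) = 2 (factor: 90 = (3^2 · 10); the sign does not affect v_p). Step 3 — |x − y|_3 = 3^{-2} = 1/9.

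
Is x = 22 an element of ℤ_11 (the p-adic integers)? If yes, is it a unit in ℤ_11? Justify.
x ∈ ℤ_11 but not a unit; v_11(x) = 1 > 0

ℤ_11 = {x ∈ ℚ_11 : v_11(x) ≥ 0} and ℤ_11^× = {x ∈ ℤ_11 : v_11(x) = 0}. Here v_11(22) = v_11(num) − v_11(den) = 1; compare against these criteria.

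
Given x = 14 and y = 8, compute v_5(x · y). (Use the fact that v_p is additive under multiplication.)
v_5(112) = 0

v_p(x) = 0 (factor: 14 = 5^0 · 14); v_p(y) = 0 (factor: 8 = 5^0 · 8). Additivity: v_p(xy) = v_p(x) + v_p(y) = 0 + 0 = 0. (Direct check: xy = 112 = 5^0 · (112).)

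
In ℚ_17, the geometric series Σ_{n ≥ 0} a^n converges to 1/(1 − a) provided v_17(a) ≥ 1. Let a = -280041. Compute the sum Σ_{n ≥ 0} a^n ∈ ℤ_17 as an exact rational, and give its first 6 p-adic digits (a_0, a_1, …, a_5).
Σ a^n = 1/(1 − a) = 1/280042;  first 6 digits = (1, 0, 0, 11, 13, 16)

v_17(a) = 3 ≥ 1, so the series converges in ℤ_17 to 1/(1 − a) = 1/(1 − (-280041)) = 1/280042. Expand this rational in ℤ_17: compute digits iteratively via d_i = x_i mod 17, x_{i+1} = (x_i − d_i)/17. The first 6 digits are (1, 0, 0, 11, 13, 16).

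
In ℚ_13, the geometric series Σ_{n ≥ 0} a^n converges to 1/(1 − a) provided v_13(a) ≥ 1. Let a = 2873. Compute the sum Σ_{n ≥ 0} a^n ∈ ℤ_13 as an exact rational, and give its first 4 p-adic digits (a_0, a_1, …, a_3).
Σ a^n = 1/(1 − a) = -1/2872;  first 4 digits = (1, 0, 4, 1)

v_13(a) = 2 ≥ 1, so the series converges in ℤ_13 to 1/(1 − a) = 1/(1 − 2873) = -1/2872. Expand this rational in ℤ_13: compute digits iteratively via d_i = x_i mod 13, x_{i+1} = (x_i − d_i)/13. The first 4 digits are (1, 0, 4, 1).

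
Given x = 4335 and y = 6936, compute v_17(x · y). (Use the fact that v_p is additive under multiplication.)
v_17(30067560) = 4

v_p(x) = 2 (factor: 4335 = 17^2 · 15); v_p(y) = 2 (factor: 6936 = 17^2 · 24). Additivity: v_p(xy) = v_p(x) + v_p(y) = 2 + 2 = 4. (Direct check: xy = 30067560 = 17^4 · (360).)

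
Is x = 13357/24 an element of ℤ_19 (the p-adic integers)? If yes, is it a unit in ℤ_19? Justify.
x ∈ ℤ_19 but not a unit; v_19(x) = 2 > 0

ℤ_19 = {x ∈ ℚ_19 : v_19(x) ≥ 0} and ℤ_19^× = {x ∈ ℤ_19 : v_19(x) = 0}. Here v_19(13357/24) = v_19(num) − v_19(den) = 2; compare against these criteria.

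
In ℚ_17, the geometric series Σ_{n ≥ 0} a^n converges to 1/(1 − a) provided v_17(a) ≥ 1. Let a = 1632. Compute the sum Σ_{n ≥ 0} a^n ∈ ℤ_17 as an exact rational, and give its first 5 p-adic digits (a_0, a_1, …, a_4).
Σ a^n = 1/(1 − a) = -1/1631;  first 5 digits = (1, 11, 7, 3, 8)

v_17(a) = 1 ≥ 1, so the series converges in ℤ_17 to 1/(1 − a) = 1/(1 − 1632) = -1/1631. Expand this rational in ℤ_17: compute digits iteratively via d_i = x_i mod 17, x_{i+1} = (x_i − d_i)/17. The first 5 digits are (1, 11, 7, 3, 8).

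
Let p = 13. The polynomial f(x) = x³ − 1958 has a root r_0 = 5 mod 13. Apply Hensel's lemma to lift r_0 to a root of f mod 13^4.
r_3 = 9027 (mod 28561)

Hensel: r_{i+1} = r_i − f(r_i)/f′(r_i) mod 13^{i+2}, where f′(x) = 3x². Iterate:
  r_0 = 5 (mod 13)
  r_1 = 70 (mod 169)
  r_2 = 239 (mod 2197)
  r_3 = 9027 (mod 28561)
Final: r = 9027 with f(r) ≡ 0 mod 13^4.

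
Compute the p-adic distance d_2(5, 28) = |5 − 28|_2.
d_2(5, 28) = 1

Step 1 — x − y = 5 − 28 = -23. Step 2 — v_2(-23) = 0 (factor: -23 = −(2^0 · 23); the sign does not affect v_p). Step 3 — |x − y|_2 = 2^{0} = 1.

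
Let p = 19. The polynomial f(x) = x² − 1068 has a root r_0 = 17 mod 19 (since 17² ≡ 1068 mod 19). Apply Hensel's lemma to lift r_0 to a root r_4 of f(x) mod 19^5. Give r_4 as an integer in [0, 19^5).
r_4 = 662167 (mod 2476099)

Hensel's recurrence: r_{i+1} = r_i − f(r_i)·(f′(r_i))^{-1} mod 19^{i+2}, with f′(x) = 2x. Iterate:
  r_0 = 17 (mod 19)
  r_1 = 93 (mod 361)
  r_2 = 3703 (mod 6859)
  r_3 = 10562 (mod 130321)
  r_4 = 662167 (mod 2476099)
Final: r_4 = 662167, and one checks f(r_4) ≡ 0 mod 19^5.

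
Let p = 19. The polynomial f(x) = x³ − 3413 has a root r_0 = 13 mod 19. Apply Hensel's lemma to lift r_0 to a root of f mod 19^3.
r_2 = 3300 (mod 6859)

Hensel: r_{i+1} = r_i − f(r_i)/f′(r_i) mod 19^{i+2}, where f′(x) = 3x². Iterate:
  r_0 = 13 (mod 19)
  r_1 = 51 (mod 361)
  r_2 = 3300 (mod 6859)
Final: r = 3300 with f(r) ≡ 0 mod 19^3.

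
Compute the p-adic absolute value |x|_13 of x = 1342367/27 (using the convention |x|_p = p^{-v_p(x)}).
|1342367/27|_13 = 1/28561

Step 1 — compute v_13(x) by factoring powers of 13 out of the numerator and denominator: v_13(1342367/27) = 4. Step 2 — apply |x|_p = p^{-v_p(x)} = 13^{-4} = 1/28561.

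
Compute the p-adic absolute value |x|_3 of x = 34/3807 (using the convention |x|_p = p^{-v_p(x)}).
|34/3807|_3 = 81

Step 1 — compute v_3(x) by factoring powers of 3 out of the numerator and denominator: v_3(34/3807) = -4. Step 2 — apply |x|_p = p^{-v_p(x)} = 3^{4} = 81.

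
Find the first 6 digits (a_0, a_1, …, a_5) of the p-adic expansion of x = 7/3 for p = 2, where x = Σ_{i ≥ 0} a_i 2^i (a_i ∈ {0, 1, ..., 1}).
(a_0, …, a_5) = (1, 0, 1, 1, 0, 1)

v_2(7/3) = 0 (numerator and denominator both coprime to 2), so x ∈ ℤ_2^×. Compute digits iteratively via a_i = x_i mod 2, x_{i+1} = (x_i − a_i)/2, with x_0 = x:
  x_0 = 7/3;  a_0 = 1;  x_1 = (x_0 − 1)/2 = 2/3
  x_1 = 2/3;  a_1 = 0;  x_2 = (x_1 − 0)/2 = 1/3
  x_2 = 1/3;  a_2 = 1;  x_3 = (x_2 − 1)/2 = -1/3
  x_3 = -1/3;  a_3 = 1;  x_4 = (x_3 − 1)/2 = -2/3
  x_4 = -2/3;  a_4 = 0;  x_5 = (x_4 − 0)/2 = -1/3
  x_5 = -1/3;  a_5 = 1;  x_6 = (x_5 − 1)/2 = -2/3
Digits: (1, 0, 1, 1, 0, 1).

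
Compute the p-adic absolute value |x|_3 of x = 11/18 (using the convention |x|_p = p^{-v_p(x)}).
|11/18|_3 = 9

Step 1 — compute v_3(x) by factoring powers of 3 out of the numerator and denominator: v_3(11/18) = -2. Step 2 — apply |x|_p = p^{-v_p(x)} = 3^{2} = 9.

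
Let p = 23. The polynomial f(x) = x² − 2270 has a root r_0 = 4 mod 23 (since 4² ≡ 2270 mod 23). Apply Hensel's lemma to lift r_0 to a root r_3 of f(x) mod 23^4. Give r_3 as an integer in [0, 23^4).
r_3 = 6237 (mod 279841)

Hensel's recurrence: r_{i+1} = r_i − f(r_i)·(f′(r_i))^{-1} mod 23^{i+2}, with f′(x) = 2x. Iterate:
  r_0 = 4 (mod 23)
  r_1 = 418 (mod 529)
  r_2 = 6237 (mod 12167)
  r_3 = 6237 (mod 279841)
Final: r_3 = 6237, and one checks f(r_3) ≡ 0 mod 23^4.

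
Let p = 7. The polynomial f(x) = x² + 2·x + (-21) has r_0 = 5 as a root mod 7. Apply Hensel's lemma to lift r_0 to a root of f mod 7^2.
r_1 = 12 (mod 49)

Hensel: r_{i+1} = r_i − f(r_i)·(f′(r_i))^{-1} mod 7^{i+2}, f′(x) = 2x + 2. Iterate:
  r_0 = 5 (mod 7)
  r_1 = 12 (mod 49)
Final: r = 12 satisfies f(r) ≡ 0 mod 7^2.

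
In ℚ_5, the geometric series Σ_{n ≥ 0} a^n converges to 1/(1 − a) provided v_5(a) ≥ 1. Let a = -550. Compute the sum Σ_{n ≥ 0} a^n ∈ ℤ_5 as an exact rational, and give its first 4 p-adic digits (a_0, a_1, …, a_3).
Σ a^n = 1/(1 − a) = 1/551;  first 4 digits = (1, 0, 3, 0)

v_5(a) = 2 ≥ 1, so the series converges in ℤ_5 to 1/(1 − a) = 1/(1 − (-550)) = 1/551. Expand this rational in ℤ_5: compute digits iteratively via d_i = x_i mod 5, x_{i+1} = (x_i − d_i)/5. The first 4 digits are (1, 0, 3, 0).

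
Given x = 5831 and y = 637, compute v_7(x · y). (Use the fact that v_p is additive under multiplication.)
v_7(3714347) = 5

v_p(x) = 3 (factor: 5831 = 7^3 · 17); v_p(y) = 2 (factor: 637 = 7^2 · 13). Additivity: v_p(xy) = v_p(x) + v_p(y) = 3 + 2 = 5. (Direct check: xy = 3714347 = 7^5 · (221).)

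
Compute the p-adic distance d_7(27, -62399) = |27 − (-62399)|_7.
d_7(27, -62399) = 1/2401

Step 1 — x − y = 27 − (-62399) = 62426. Step 2 — v_7(62426) = 4 (factor: 62426 = (7^4 · 26); the sign does not affect v_p). Step 3 — |x − y|_7 = 7^{-4} = 1/2401.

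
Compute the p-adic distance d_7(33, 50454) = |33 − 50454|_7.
d_7(33, 50454) = 1/16807

Step 1 — x − y = 33 − 50454 = -50421. Step 2 — v_7(-50421) = 5 (factor: -50421 = −(7^5 · 3); the sign does not affect v_p). Step 3 — |x − y|_7 = 7^{-5} = 1/16807.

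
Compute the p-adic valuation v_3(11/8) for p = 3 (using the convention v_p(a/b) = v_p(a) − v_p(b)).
v_3(11/8) = 0

Factor powers of 3 from the numerator and denominator of the reduced fraction: 11 = 3^0 · 11 and 8 = 3^0 · 8. Apply v_p(a/b) = v_p(a) − v_p(b): v_3(11/8) = 0 − 0 = 0.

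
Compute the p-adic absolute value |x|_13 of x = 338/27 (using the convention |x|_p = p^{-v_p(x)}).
|338/27|_13 = 1/169

Step 1 — compute v_13(x) by factoring powers of 13 out of the numerator and denominator: v_13(338/27) = 2. Step 2 — apply |x|_p = p^{-v_p(x)} = 13^{-2} = 1/169.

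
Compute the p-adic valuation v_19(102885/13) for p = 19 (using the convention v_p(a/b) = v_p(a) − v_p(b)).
v_19(102885/13) = 3

Factor powers of 19 from the numerator and denominator of the reduced fraction: 102885 = 19^3 · 15 and 13 = 19^0 · 13. Apply v_p(a/b) = v_p(a) − v_p(b): v_19(102885/13) = 3 − 0 = 3.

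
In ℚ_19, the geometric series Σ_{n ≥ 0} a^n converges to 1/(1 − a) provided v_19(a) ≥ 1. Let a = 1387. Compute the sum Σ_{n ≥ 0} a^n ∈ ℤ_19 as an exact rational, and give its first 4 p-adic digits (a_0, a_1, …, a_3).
Σ a^n = 1/(1 − a) = -1/1386;  first 4 digits = (1, 16, 12, 6)

v_19(a) = 1 ≥ 1, so the series converges in ℤ_19 to 1/(1 − a) = 1/(1 − 1387) = -1/1386. Expand this rational in ℤ_19: compute digits iteratively via d_i = x_i mod 19, x_{i+1} = (x_i − d_i)/19. The first 4 digits are (1, 16, 12, 6).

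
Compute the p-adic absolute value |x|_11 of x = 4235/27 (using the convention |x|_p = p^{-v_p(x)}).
|4235/27|_11 = 1/121

Step 1 — compute v_11(x) by factoring powers of 11 out of the numerator and denominator: v_11(4235/27) = 2. Step 2 — apply |x|_p = p^{-v_p(x)} = 11^{-2} = 1/121.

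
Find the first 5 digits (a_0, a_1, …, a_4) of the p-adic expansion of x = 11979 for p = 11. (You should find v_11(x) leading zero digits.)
(a_0, …, a_4) = (0, 0, 0, 9, 0)

v_11(11979) = 3, so a_0 = ... = a_2 = 0. Factor out: x = 11^3 · u with u = 9 a unit in ℤ_11. Expand u iteratively via a_{v+i} = u_i mod 11, u_{i+1} = (u_i − a_{v+i})/11:
  u_0 = 9;  a_3 = 9;  u_1 = (u_0 − 9)/11 = 0
  u_1 = 0;  a_4 = 0;  u_2 = (u_1 − 0)/11 = 0
Digits: (0, 0, 0, 9, 0).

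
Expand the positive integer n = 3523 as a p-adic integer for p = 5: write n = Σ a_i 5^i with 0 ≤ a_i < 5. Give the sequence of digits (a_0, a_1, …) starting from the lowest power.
(a_0, a_1, …) = (3, 4, 0, 3, 0, 1)

Repeated division by 5 gives the digits low-to-high: 3523 = 3 + 4·5^1 + 3·5^3 + 1·5^5. Digit sequence: (3, 4, 0, 3, 0, 1).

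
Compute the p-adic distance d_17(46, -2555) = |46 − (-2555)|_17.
d_17(46, -2555) = 1/289

Step 1 — x − y = 46 − (-2555) = 2601. Step 2 — v_17(2601) = 2 (factor: 2601 = (17^2 · 9); the sign does not affect v_p). Step 3 — |x − y|_17 = 17^{-2} = 1/289.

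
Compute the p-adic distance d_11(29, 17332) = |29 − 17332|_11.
d_11(29, 17332) = 1/1331

Step 1 — x − y = 29 − 17332 = -17303. Step 2 — v_11(-17303) = 3 (factor: -17303 = −(11^3 · 13); the sign does not affect v_p). Step 3 — |x − y|_11 = 11^{-3} = 1/1331.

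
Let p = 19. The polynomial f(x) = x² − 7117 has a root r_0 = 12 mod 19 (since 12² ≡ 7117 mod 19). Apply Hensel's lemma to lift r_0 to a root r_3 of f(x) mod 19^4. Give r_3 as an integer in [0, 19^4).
r_3 = 71946 (mod 130321)

Hensel's recurrence: r_{i+1} = r_i − f(r_i)·(f′(r_i))^{-1} mod 19^{i+2}, with f′(x) = 2x. Iterate:
  r_0 = 12 (mod 19)
  r_1 = 107 (mod 361)
  r_2 = 3356 (mod 6859)
  r_3 = 71946 (mod 130321)
Final: r_3 = 71946, and one checks f(r_3) ≡ 0 mod 19^4.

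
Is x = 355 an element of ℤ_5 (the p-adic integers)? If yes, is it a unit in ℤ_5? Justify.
x ∈ ℤ_5 but not a unit; v_5(x) = 1 > 0

ℤ_5 = {x ∈ ℚ_5 : v_5(x) ≥ 0} and ℤ_5^× = {x ∈ ℤ_5 : v_5(x) = 0}. Here v_5(355) = v_5(num) − v_5(den) = 1; compare against these criteria.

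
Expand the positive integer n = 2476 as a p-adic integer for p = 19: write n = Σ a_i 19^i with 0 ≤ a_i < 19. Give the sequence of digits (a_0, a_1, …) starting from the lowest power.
(a_0, a_1, …) = (6, 16, 6)

Repeated division by 19 gives the digits low-to-high: 2476 = 6 + 16·19^1 + 6·19^2. Digit sequence: (6, 16, 6).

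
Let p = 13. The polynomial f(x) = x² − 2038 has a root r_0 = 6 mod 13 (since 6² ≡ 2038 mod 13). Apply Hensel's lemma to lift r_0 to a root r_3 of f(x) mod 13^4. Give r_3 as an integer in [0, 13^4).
r_3 = 18791 (mod 28561)

Hensel's recurrence: r_{i+1} = r_i − f(r_i)·(f′(r_i))^{-1} mod 13^{i+2}, with f′(x) = 2x. Iterate:
  r_0 = 6 (mod 13)
  r_1 = 32 (mod 169)
  r_2 = 1215 (mod 2197)
  r_3 = 18791 (mod 28561)
Final: r_3 = 18791, and one checks f(r_3) ≡ 0 mod 13^4.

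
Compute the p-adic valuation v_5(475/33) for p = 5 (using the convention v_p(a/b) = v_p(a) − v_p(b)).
v_5(475/33) = 2

Factor powers of 5 from the numerator and denominator of the reduced fraction: 475 = 5^2 · 19 and 33 = 5^0 · 33. Apply v_p(a/b) = v_p(a) − v_p(b): v_5(475/33) = 2 − 0 = 2.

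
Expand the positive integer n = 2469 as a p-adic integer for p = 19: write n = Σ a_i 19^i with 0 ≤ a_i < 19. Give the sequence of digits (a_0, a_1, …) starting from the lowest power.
(a_0, a_1, …) = (18, 15, 6)

Repeated division by 19 gives the digits low-to-high: 2469 = 18 + 15·19^1 + 6·19^2. Digit sequence: (18, 15, 6).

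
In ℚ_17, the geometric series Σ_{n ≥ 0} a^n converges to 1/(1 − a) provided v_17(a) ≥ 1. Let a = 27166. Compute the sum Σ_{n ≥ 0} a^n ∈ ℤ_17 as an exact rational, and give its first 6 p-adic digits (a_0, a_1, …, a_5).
Σ a^n = 1/(1 − a) = -1/27165;  first 6 digits = (1, 0, 9, 5, 13, 9)

v_17(a) = 2 ≥ 1, so the series converges in ℤ_17 to 1/(1 − a) = 1/(1 − 27166) = -1/27165. Expand this rational in ℤ_17: compute digits iteratively via d_i = x_i mod 17, x_{i+1} = (x_i − d_i)/17. The first 6 digits are (1, 0, 9, 5, 13, 9).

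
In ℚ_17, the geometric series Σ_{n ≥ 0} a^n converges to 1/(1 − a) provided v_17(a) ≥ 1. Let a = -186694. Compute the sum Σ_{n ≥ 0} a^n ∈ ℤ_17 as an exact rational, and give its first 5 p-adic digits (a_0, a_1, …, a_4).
Σ a^n = 1/(1 − a) = 1/186695;  first 5 digits = (1, 0, 0, 13, 14)

v_17(a) = 3 ≥ 1, so the series converges in ℤ_17 to 1/(1 − a) = 1/(1 − (-186694)) = 1/186695. Expand this rational in ℤ_17: compute digits iteratively via d_i = x_i mod 17, x_{i+1} = (x_i − d_i)/17. The first 5 digits are (1, 0, 0, 13, 14).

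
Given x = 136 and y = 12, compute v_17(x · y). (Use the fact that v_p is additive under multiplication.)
v_17(1632) = 1

v_p(x) = 1 (factor: 136 = 17^1 · 8); v_p(y) = 0 (factor: 12 = 17^0 · 12). Additivity: v_p(xy) = v_p(x) + v_p(y) = 1 + 0 = 1. (Direct check: xy = 1632 = 17^1 · (96).)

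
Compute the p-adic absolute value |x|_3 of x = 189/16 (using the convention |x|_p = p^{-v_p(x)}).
|189/16|_3 = 1/27

Step 1 — compute v_3(x) by factoring powers of 3 out of the numerator and denominator: v_3(189/16) = 3. Step 2 — apply |x|_p = p^{-v_p(x)} = 3^{-3} = 1/27.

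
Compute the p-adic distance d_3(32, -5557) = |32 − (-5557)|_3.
d_3(32, -5557) = 1/243

Step 1 — x − y = 32 − (-5557) = 5589. Step 2 — v_3(5589) = 5 (factor: 5589 = (3^5 · 23); the sign does not affect v_p). Step 3 — |x − y|_3 = 3^{-5} = 1/243.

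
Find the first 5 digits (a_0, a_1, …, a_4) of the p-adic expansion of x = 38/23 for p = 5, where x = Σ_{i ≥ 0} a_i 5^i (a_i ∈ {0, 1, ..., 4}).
(a_0, …, a_4) = (1, 1, 2, 0, 1)

v_5(38/23) = 0 (numerator and denominator both coprime to 5), so x ∈ ℤ_5^×. Compute digits iteratively via a_i = x_i mod 5, x_{i+1} = (x_i − a_i)/5, with x_0 = x:
  x_0 = 38/23;  a_0 = 1;  x_1 = (x_0 − 1)/5 = 3/23
  x_1 = 3/23;  a_1 = 1;  x_2 = (x_1 − 1)/5 = -4/23
  x_2 = -4/23;  a_2 = 2;  x_3 = (x_2 − 2)/5 = -10/23
  x_3 = -10/23;  a_3 = 0;  x_4 = (x_3 − 0)/5 = -2/23
  x_4 = -2/23;  a_4 = 1;  x_5 = (x_4 − 1)/5 = -5/23
Digits: (1, 1, 2, 0, 1).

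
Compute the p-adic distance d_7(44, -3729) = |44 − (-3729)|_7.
d_7(44, -3729) = 1/343

Step 1 — x − y = 44 − (-3729) = 3773. Step 2 — v_7(3773) = 3 (factor: 3773 = (7^3 · 11); the sign does not affect v_p). Step 3 — |x − y|_7 = 7^{-3} = 1/343.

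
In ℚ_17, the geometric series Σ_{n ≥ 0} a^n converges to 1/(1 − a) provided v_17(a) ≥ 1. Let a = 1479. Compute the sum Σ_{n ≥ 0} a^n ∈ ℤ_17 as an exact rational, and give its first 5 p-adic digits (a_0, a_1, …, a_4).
Σ a^n = 1/(1 − a) = -1/1478;  first 5 digits = (1, 2, 9, 11, 0)

v_17(a) = 1 ≥ 1, so the series converges in ℤ_17 to 1/(1 − a) = 1/(1 − 1479) = -1/1478. Expand this rational in ℤ_17: compute digits iteratively via d_i = x_i mod 17, x_{i+1} = (x_i − d_i)/17. The first 5 digits are (1, 2, 9, 11, 0).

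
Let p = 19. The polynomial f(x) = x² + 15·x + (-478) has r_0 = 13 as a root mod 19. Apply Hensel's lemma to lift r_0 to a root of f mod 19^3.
r_2 = 3661 (mod 6859)

Hensel: r_{i+1} = r_i − f(r_i)·(f′(r_i))^{-1} mod 19^{i+2}, f′(x) = 2x + 15. Iterate:
  r_0 = 13 (mod 19)
  r_1 = 51 (mod 361)
  r_2 = 3661 (mod 6859)
Final: r = 3661 satisfies f(r) ≡ 0 mod 19^3.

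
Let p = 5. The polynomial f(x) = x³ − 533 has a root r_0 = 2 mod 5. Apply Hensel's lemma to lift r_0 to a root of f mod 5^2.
r_1 = 2 (mod 25)

Hensel: r_{i+1} = r_i − f(r_i)/f′(r_i) mod 5^{i+2}, where f′(x) = 3x². Iterate:
  r_0 = 2 (mod 5)
  r_1 = 2 (mod 25)
Final: r = 2 with f(r) ≡ 0 mod 5^2.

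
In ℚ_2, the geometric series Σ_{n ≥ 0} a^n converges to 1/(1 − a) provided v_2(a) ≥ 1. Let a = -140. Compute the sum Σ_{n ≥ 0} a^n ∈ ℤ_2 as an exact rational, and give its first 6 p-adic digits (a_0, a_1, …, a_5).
Σ a^n = 1/(1 − a) = 1/141;  first 6 digits = (1, 0, 1, 0, 0, 0)

v_2(a) = 2 ≥ 1, so the series converges in ℤ_2 to 1/(1 − a) = 1/(1 − (-140)) = 1/141. Expand this rational in ℤ_2: compute digits iteratively via d_i = x_i mod 2, x_{i+1} = (x_i − d_i)/2. The first 6 digits are (1, 0, 1, 0, 0, 0).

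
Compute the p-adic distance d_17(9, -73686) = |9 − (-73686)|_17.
d_17(9, -73686) = 1/4913

Step 1 — x − y = 9 − (-73686) = 73695. Step 2 — v_17(73695) = 3 (factor: 73695 = (17^3 · 15); the sign does not affect v_p). Step 3 — |x − y|_17 = 17^{-3} = 1/4913.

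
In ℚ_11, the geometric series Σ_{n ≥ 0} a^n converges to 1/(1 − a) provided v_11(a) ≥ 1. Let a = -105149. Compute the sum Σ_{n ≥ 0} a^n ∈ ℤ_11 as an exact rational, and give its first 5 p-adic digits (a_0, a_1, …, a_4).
Σ a^n = 1/(1 − a) = 1/105150;  first 5 digits = (1, 0, 0, 9, 3)

v_11(a) = 3 ≥ 1, so the series converges in ℤ_11 to 1/(1 − a) = 1/(1 − (-105149)) = 1/105150. Expand this rational in ℤ_11: compute digits iteratively via d_i = x_i mod 11, x_{i+1} = (x_i − d_i)/11. The first 5 digits are (1, 0, 0, 9, 3).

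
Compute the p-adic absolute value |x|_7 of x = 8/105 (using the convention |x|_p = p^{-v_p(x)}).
|8/105|_7 = 7

Step 1 — compute v_7(x) by factoring powers of 7 out of the numerator and denominator: v_7(8/105) = -1. Step 2 — apply |x|_p = p^{-v_p(x)} = 7^{1} = 7.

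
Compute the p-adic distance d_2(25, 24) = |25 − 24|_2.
d_2(25, 24) = 1

Step 1 — x − y = 25 − 24 = 1. Step 2 — v_2(1) = 0 (factor: 1 = (2^0 · 1); the sign does not affect v_p). Step 3 — |x − y|_2 = 2^{0} = 1.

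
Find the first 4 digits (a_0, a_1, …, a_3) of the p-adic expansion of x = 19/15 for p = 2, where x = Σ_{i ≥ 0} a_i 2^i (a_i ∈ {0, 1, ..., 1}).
(a_0, …, a_3) = (1, 0, 1, 1)

v_2(19/15) = 0 (numerator and denominator both coprime to 2), so x ∈ ℤ_2^×. Compute digits iteratively via a_i = x_i mod 2, x_{i+1} = (x_i − a_i)/2, with x_0 = x:
  x_0 = 19/15;  a_0 = 1;  x_1 = (x_0 − 1)/2 = 2/15
  x_1 = 2/15;  a_1 = 0;  x_2 = (x_1 − 0)/2 = 1/15
  x_2 = 1/15;  a_2 = 1;  x_3 = (x_2 − 1)/2 = -7/15
  x_3 = -7/15;  a_3 = 1;  x_4 = (x_3 − 1)/2 = -11/15
Digits: (1, 0, 1, 1).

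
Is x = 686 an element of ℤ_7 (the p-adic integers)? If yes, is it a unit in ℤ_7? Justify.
x ∈ ℤ_7 but not a unit; v_7(x) = 3 > 0

ℤ_7 = {x ∈ ℚ_7 : v_7(x) ≥ 0} and ℤ_7^× = {x ∈ ℤ_7 : v_7(x) = 0}. Here v_7(686) = v_7(num) − v_7(den) = 3; compare against these criteria.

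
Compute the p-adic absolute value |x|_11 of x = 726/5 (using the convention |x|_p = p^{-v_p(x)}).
|726/5|_11 = 1/121

Step 1 — compute v_11(x) by factoring powers of 11 out of the numerator and denominator: v_11(726/5) = 2. Step 2 — apply |x|_p = p^{-v_p(x)} = 11^{-2} = 1/121.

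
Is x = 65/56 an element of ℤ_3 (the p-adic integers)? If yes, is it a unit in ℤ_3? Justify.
x ∈ ℤ_3^× (unit); v_3(x) = 0

ℤ_3 = {x ∈ ℚ_3 : v_3(x) ≥ 0} and ℤ_3^× = {x ∈ ℤ_3 : v_3(x) = 0}. Here v_3(65/56) = v_3(num) − v_3(den) = 0; compare against these criteria.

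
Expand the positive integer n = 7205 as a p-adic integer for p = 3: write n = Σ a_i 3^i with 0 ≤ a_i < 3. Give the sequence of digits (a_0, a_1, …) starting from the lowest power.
(a_0, a_1, …) = (2, 1, 2, 2, 1, 2, 0, 0, 1)

Repeated division by 3 gives the digits low-to-high: 7205 = 2 + 1·3^1 + 2·3^2 + 2·3^3 + 1·3^4 + 2·3^5 + 1·3^8. Digit sequence: (2, 1, 2, 2, 1, 2, 0, 0, 1).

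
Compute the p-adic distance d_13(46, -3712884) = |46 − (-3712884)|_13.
d_13(46, -3712884) = 1/371293

Step 1 — x − y = 46 − (-3712884) = 3712930. Step 2 — v_13(3712930) = 5 (factor: 3712930 = (13^5 · 10); the sign does not affect v_p). Step 3 — |x − y|_13 = 13^{-5} = 1/371293.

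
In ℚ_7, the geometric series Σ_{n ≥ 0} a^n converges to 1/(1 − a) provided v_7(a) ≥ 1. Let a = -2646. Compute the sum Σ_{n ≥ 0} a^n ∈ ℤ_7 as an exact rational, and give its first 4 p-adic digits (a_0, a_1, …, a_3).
Σ a^n = 1/(1 − a) = 1/2647;  first 4 digits = (1, 0, 2, 6)

v_7(a) = 2 ≥ 1, so the series converges in ℤ_7 to 1/(1 − a) = 1/(1 − (-2646)) = 1/2647. Expand this rational in ℤ_7: compute digits iteratively via d_i = x_i mod 7, x_{i+1} = (x_i − d_i)/7. The first 4 digits are (1, 0, 2, 6).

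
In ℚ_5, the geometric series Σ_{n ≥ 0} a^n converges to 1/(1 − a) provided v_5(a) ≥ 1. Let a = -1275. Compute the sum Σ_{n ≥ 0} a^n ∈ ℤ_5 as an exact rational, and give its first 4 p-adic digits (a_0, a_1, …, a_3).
Σ a^n = 1/(1 − a) = 1/1276;  first 4 digits = (1, 0, 4, 4)

v_5(a) = 2 ≥ 1, so the series converges in ℤ_5 to 1/(1 − a) = 1/(1 − (-1275)) = 1/1276. Expand this rational in ℤ_5: compute digits iteratively via d_i = x_i mod 5, x_{i+1} = (x_i − d_i)/5. The first 4 digits are (1, 0, 4, 4).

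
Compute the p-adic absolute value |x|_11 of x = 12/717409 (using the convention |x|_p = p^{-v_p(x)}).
|12/717409|_11 = 14641

Step 1 — compute v_11(x) by factoring powers of 11 out of the numerator and denominator: v_11(12/717409) = -4. Step 2 — apply |x|_p = p^{-v_p(x)} = 11^{4} = 14641.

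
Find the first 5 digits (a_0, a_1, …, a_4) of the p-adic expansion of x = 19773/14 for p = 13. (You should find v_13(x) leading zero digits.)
(a_0, …, a_4) = (0, 0, 0, 9, 4)

v_13(19773/14) = 3, so a_0 = ... = a_2 = 0. Factor out: x = 13^3 · u with u = 9/14 a unit in ℤ_13. Expand u iteratively via a_{v+i} = u_i mod 13, u_{i+1} = (u_i − a_{v+i})/13:
  u_0 = 9/14;  a_3 = 9;  u_1 = (u_0 − 9)/13 = -9/14
  u_1 = -9/14;  a_4 = 4;  u_2 = (u_1 − 4)/13 = -5/14
Digits: (0, 0, 0, 9, 4).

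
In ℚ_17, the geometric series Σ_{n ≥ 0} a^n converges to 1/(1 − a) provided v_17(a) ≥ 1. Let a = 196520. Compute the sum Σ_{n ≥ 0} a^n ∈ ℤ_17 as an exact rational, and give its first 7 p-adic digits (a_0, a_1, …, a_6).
Σ a^n = 1/(1 − a) = -1/196519;  first 7 digits = (1, 0, 0, 6, 2, 0, 2)

v_17(a) = 3 ≥ 1, so the series converges in ℤ_17 to 1/(1 − a) = 1/(1 − 196520) = -1/196519. Expand this rational in ℤ_17: compute digits iteratively via d_i = x_i mod 17, x_{i+1} = (x_i − d_i)/17. The first 7 digits are (1, 0, 0, 6, 2, 0, 2).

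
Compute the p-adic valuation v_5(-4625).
v_5(-4625) = 3

v_5(n) is the largest exponent k such that 5^k divides n. Factor out: -4625 = -5^3 · 37. (Sign doesn't affect v_p.) So v_5(-4625) = 3.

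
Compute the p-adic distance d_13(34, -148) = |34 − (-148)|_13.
d_13(34, -148) = 1/13

Step 1 — x − y = 34 − (-148) = 182. Step 2 — v_13(182) = 1 (factor: 182 = (13^1 · 14); the sign does not affect v_p). Step 3 — |x − y|_13 = 13^{-1} = 1/13.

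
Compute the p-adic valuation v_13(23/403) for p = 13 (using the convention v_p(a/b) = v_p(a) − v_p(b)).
v_13(23/403) = -1

Factor powers of 13 from the numerator and denominator of the reduced fraction: 23 = 13^0 · 23 and 403 = 13^1 · 31. Apply v_p(a/b) = v_p(a) − v_p(b): v_13(23/403) = 0 − 1 = -1.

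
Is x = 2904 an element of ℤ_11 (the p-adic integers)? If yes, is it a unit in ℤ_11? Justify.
x ∈ ℤ_11 but not a unit; v_11(x) = 2 > 0

ℤ_11 = {x ∈ ℚ_11 : v_11(x) ≥ 0} and ℤ_11^× = {x ∈ ℤ_11 : v_11(x) = 0}. Here v_11(2904) = v_11(num) − v_11(den) = 2; compare against these criteria.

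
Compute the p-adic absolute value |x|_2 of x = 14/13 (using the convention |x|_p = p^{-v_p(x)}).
|14/13|_2 = 1/2

Step 1 — compute v_2(x) by factoring powers of 2 out of the numerator and denominator: v_2(14/13) = 1. Step 2 — apply |x|_p = p^{-v_p(x)} = 2^{-1} = 1/2.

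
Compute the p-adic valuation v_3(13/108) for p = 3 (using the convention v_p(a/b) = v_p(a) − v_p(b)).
v_3(13/108) = -3

Factor powers of 3 from the numerator and denominator of the reduced fraction: 13 = 3^0 · 13 and 108 = 3^3 · 4. Apply v_p(a/b) = v_p(a) − v_p(b): v_3(13/108) = 0 − 3 = -3.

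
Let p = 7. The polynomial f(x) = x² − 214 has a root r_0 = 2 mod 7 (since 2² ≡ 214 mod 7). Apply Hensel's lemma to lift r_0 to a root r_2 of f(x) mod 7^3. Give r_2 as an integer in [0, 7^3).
r_2 = 30 (mod 343)

Hensel's recurrence: r_{i+1} = r_i − f(r_i)·(f′(r_i))^{-1} mod 7^{i+2}, with f′(x) = 2x. Iterate:
  r_0 = 2 (mod 7)
  r_1 = 30 (mod 49)
  r_2 = 30 (mod 343)
Final: r_2 = 30, and one checks f(r_2) ≡ 0 mod 7^3.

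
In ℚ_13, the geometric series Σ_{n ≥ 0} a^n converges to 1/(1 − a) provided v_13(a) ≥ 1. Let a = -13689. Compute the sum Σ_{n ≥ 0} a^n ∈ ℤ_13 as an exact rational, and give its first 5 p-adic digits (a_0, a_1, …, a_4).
Σ a^n = 1/(1 − a) = 1/13690;  first 5 digits = (1, 0, 10, 6, 8)

v_13(a) = 2 ≥ 1, so the series converges in ℤ_13 to 1/(1 − a) = 1/(1 − (-13689)) = 1/13690. Expand this rational in ℤ_13: compute digits iteratively via d_i = x_i mod 13, x_{i+1} = (x_i − d_i)/13. The first 5 digits are (1, 0, 10, 6, 8).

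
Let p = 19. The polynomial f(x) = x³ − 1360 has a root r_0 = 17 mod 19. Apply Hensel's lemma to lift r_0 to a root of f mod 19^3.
r_2 = 6610 (mod 6859)

Hensel: r_{i+1} = r_i − f(r_i)/f′(r_i) mod 19^{i+2}, where f′(x) = 3x². Iterate:
  r_0 = 17 (mod 19)
  r_1 = 112 (mod 361)
  r_2 = 6610 (mod 6859)
Final: r = 6610 with f(r) ≡ 0 mod 19^3.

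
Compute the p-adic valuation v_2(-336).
v_2(-336) = 4

v_2(n) is the largest exponent k such that 2^k divides n. Factor out: -336 = -2^4 · 21. (Sign doesn't affect v_p.) So v_2(-336) = 4.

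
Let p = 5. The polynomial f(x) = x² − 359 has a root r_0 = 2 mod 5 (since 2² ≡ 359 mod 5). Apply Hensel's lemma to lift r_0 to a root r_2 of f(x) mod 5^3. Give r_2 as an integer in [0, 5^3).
r_2 = 22 (mod 125)

Hensel's recurrence: r_{i+1} = r_i − f(r_i)·(f′(r_i))^{-1} mod 5^{i+2}, with f′(x) = 2x. Iterate:
  r_0 = 2 (mod 5)
  r_1 = 22 (mod 25)
  r_2 = 22 (mod 125)
Final: r_2 = 22, and one checks f(r_2) ≡ 0 mod 5^3.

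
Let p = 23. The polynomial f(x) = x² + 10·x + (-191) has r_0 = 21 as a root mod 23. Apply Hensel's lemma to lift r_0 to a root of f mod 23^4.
r_3 = 159526 (mod 279841)

Hensel: r_{i+1} = r_i − f(r_i)·(f′(r_i))^{-1} mod 23^{i+2}, f′(x) = 2x + 10. Iterate:
  r_0 = 21 (mod 23)
  r_1 = 297 (mod 529)
  r_2 = 1355 (mod 12167)
  r_3 = 159526 (mod 279841)
Final: r = 159526 satisfies f(r) ≡ 0 mod 23^4.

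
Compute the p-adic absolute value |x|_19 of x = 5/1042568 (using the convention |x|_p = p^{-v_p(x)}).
|5/1042568|_19 = 130321

Step 1 — compute v_19(x) by factoring powers of 19 out of the numerator and denominator: v_19(5/1042568) = -4. Step 2 — apply |x|_p = p^{-v_p(x)} = 19^{4} = 130321.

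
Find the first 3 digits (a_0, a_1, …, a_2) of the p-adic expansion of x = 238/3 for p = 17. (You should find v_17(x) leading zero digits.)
(a_0, …, a_2) = (0, 16, 5)

v_17(238/3) = 1, so a_0 = ... = a_0 = 0. Factor out: x = 17^1 · u with u = 14/3 a unit in ℤ_17. Expand u iteratively via a_{v+i} = u_i mod 17, u_{i+1} = (u_i − a_{v+i})/17:
  u_0 = 14/3;  a_1 = 16;  u_1 = (u_0 − 16)/17 = -2/3
  u_1 = -2/3;  a_2 = 5;  u_2 = (u_1 − 5)/17 = -1/3
Digits: (0, 16, 5).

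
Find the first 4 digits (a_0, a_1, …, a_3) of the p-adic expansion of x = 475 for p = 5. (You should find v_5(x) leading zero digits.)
(a_0, …, a_3) = (0, 0, 4, 3)

v_5(475) = 2, so a_0 = ... = a_1 = 0. Factor out: x = 5^2 · u with u = 19 a unit in ℤ_5. Expand u iteratively via a_{v+i} = u_i mod 5, u_{i+1} = (u_i − a_{v+i})/5:
  u_0 = 19;  a_2 = 4;  u_1 = (u_0 − 4)/5 = 3
  u_1 = 3;  a_3 = 3;  u_2 = (u_1 − 3)/5 = 0
Digits: (0, 0, 4, 3).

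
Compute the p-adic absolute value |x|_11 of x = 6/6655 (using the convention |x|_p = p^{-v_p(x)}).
|6/6655|_11 = 1331

Step 1 — compute v_11(x) by factoring powers of 11 out of the numerator and denominator: v_11(6/6655) = -3. Step 2 — apply |x|_p = p^{-v_p(x)} = 11^{3} = 1331.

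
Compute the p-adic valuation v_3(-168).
v_3(-168) = 1

v_3(n) is the largest exponent k such that 3^k divides n. Factor out: -168 = -3^1 · 56. (Sign doesn't affect v_p.) So v_3(-168) = 1.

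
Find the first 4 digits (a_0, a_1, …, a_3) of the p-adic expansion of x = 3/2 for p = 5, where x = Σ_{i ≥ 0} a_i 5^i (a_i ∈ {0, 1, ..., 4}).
(a_0, …, a_3) = (4, 2, 2, 2)

v_5(3/2) = 0 (numerator and denominator both coprime to 5), so x ∈ ℤ_5^×. Compute digits iteratively via a_i = x_i mod 5, x_{i+1} = (x_i − a_i)/5, with x_0 = x:
  x_0 = 3/2;  a_0 = 4;  x_1 = (x_0 − 4)/5 = -1/2
  x_1 = -1/2;  a_1 = 2;  x_2 = (x_1 − 2)/5 = -1/2
  x_2 = -1/2;  a_2 = 2;  x_3 = (x_2 − 2)/5 = -1/2
  x_3 = -1/2;  a_3 = 2;  x_4 = (x_3 − 2)/5 = -1/2
Digits: (4, 2, 2, 2).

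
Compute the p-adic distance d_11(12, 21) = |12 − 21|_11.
d_11(12, 21) = 1

Step 1 — x − y = 12 − 21 = -9. Step 2 — v_11(-9) = 0 (factor: -9 = −(11^0 · 9); the sign does not affect v_p). Step 3 — |x − y|_11 = 11^{0} = 1.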